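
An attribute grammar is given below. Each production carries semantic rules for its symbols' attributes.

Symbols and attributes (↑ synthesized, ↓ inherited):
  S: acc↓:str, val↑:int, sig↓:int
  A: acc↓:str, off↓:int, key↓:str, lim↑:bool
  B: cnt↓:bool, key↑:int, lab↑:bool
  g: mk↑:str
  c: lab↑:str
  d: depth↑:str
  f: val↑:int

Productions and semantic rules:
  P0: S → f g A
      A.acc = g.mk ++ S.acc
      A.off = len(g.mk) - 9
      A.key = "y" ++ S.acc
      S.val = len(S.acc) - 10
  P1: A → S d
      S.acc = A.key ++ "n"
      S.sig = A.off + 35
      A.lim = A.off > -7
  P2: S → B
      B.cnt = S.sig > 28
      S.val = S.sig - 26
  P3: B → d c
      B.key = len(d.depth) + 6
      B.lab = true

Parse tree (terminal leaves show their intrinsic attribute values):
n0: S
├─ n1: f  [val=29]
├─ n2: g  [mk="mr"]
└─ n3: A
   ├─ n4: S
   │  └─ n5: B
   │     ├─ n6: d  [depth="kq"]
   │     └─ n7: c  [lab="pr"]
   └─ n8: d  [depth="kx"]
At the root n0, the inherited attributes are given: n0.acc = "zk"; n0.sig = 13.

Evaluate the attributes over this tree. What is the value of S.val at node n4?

1. n0.acc = "zk"  [given at root]
2. n0.sig = 13  [given at root]
3. n1.val = 29  [terminal]
4. n2.mk = "mr"  [terminal]
5. n3.acc = "mrzk"  [g.mk ++ S.acc]
6. n3.off = -7  [len(g.mk) - 9]
7. n3.key = "yzk"  ["y" ++ S.acc]
8. n4.acc = "yzkn"  [A.key ++ "n"]
9. n4.sig = 28  [A.off + 35]
10. n5.cnt = false  [S.sig > 28]
11. n6.depth = "kq"  [terminal]
12. n7.lab = "pr"  [terminal]
13. n5.key = 8  [len(d.depth) + 6]
14. n5.lab = true  [true]
15. n4.val = 2  [S.sig - 26]
16. n8.depth = "kx"  [terminal]
17. n3.lim = false  [A.off > -7]
18. n0.val = -8  [len(S.acc) - 10]

2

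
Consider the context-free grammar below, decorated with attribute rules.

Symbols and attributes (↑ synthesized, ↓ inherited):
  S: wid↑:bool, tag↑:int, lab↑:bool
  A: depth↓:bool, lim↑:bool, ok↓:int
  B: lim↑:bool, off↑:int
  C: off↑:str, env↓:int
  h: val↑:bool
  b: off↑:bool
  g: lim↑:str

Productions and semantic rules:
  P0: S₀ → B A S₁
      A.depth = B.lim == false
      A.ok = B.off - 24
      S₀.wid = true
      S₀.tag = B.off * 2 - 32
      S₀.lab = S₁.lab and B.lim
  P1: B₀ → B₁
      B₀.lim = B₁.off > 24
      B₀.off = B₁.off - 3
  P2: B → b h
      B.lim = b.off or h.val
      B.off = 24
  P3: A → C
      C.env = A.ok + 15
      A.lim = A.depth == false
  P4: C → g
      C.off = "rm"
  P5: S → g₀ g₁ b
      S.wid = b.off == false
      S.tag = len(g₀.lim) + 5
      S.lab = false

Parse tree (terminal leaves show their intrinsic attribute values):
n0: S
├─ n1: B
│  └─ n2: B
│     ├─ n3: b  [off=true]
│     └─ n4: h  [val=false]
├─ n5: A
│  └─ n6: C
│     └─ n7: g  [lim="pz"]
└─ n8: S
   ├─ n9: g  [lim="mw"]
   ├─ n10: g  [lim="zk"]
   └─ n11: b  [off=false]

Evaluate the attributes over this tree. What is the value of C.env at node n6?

1. n3.off = true  [terminal]
2. n4.val = false  [terminal]
3. n2.lim = true  [b.off or h.val]
4. n2.off = 24  [24]
5. n1.lim = false  [B₁.off > 24]
6. n1.off = 21  [B₁.off - 3]
7. n5.depth = true  [B.lim == false]
8. n5.ok = -3  [B.off - 24]
9. n6.env = 12  [A.ok + 15]
10. n7.lim = "pz"  [terminal]
11. n6.off = "rm"  ["rm"]
12. n5.lim = false  [A.depth == false]
13. n9.lim = "mw"  [terminal]
14. n10.lim = "zk"  [terminal]
15. n11.off = false  [terminal]
16. n8.wid = true  [b.off == false]
17. n8.tag = 7  [len(g₀.lim) + 5]
18. n8.lab = false  [false]
19. n0.wid = true  [true]
20. n0.tag = 10  [B.off * 2 - 32]
21. n0.lab = false  [S₁.lab and B.lim]

12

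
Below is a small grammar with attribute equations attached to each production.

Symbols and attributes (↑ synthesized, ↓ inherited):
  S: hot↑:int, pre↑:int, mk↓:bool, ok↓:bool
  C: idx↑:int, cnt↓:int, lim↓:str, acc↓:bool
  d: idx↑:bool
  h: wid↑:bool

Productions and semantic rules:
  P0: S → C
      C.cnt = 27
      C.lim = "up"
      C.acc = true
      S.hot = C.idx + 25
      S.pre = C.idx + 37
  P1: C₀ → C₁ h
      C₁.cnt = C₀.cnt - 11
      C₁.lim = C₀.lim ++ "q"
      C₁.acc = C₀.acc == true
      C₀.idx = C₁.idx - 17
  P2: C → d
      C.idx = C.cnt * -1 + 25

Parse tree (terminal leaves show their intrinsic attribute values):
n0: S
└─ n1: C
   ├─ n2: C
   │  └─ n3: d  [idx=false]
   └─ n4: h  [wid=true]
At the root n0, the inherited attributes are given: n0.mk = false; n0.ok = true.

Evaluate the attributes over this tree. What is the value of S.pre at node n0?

29

1. n0.mk = false  [given at root]
2. n0.ok = true  [given at root]
3. n1.cnt = 27  [27]
4. n1.lim = "up"  ["up"]
5. n1.acc = true  [true]
6. n2.cnt = 16  [C₀.cnt - 11]
7. n2.lim = "upq"  [C₀.lim ++ "q"]
8. n2.acc = true  [C₀.acc == true]
9. n3.idx = false  [terminal]
10. n2.idx = 9  [C.cnt * -1 + 25]
11. n4.wid = true  [terminal]
12. n1.idx = -8  [C₁.idx - 17]
13. n0.hot = 17  [C.idx + 25]
14. n0.pre = 29  [C.idx + 37]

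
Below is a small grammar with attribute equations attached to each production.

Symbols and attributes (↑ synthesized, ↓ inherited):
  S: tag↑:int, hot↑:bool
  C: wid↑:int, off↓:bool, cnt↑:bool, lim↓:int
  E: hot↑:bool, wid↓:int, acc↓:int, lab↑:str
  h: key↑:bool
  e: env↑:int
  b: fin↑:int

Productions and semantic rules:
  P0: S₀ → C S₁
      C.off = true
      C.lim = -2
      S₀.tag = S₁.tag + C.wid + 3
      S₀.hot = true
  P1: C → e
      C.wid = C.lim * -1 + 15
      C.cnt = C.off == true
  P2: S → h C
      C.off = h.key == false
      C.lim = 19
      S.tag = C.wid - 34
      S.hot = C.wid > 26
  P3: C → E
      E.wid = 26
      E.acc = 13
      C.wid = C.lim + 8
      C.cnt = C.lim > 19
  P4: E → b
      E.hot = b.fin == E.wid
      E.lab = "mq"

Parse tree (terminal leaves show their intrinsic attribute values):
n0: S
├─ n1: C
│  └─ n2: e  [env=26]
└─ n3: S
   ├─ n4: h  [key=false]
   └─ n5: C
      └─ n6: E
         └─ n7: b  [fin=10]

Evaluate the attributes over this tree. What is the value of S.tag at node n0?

1. n1.off = true  [true]
2. n1.lim = -2  [-2]
3. n2.env = 26  [terminal]
4. n1.wid = 17  [C.lim * -1 + 15]
5. n1.cnt = true  [C.off == true]
6. n4.key = false  [terminal]
7. n5.off = true  [h.key == false]
8. n5.lim = 19  [19]
9. n6.wid = 26  [26]
10. n6.acc = 13  [13]
11. n7.fin = 10  [terminal]
12. n6.hot = false  [b.fin == E.wid]
13. n6.lab = "mq"  ["mq"]
14. n5.wid = 27  [C.lim + 8]
15. n5.cnt = false  [C.lim > 19]
16. n3.tag = -7  [C.wid - 34]
17. n3.hot = true  [C.wid > 26]
18. n0.tag = 13  [S₁.tag + C.wid + 3]
19. n0.hot = true  [true]

13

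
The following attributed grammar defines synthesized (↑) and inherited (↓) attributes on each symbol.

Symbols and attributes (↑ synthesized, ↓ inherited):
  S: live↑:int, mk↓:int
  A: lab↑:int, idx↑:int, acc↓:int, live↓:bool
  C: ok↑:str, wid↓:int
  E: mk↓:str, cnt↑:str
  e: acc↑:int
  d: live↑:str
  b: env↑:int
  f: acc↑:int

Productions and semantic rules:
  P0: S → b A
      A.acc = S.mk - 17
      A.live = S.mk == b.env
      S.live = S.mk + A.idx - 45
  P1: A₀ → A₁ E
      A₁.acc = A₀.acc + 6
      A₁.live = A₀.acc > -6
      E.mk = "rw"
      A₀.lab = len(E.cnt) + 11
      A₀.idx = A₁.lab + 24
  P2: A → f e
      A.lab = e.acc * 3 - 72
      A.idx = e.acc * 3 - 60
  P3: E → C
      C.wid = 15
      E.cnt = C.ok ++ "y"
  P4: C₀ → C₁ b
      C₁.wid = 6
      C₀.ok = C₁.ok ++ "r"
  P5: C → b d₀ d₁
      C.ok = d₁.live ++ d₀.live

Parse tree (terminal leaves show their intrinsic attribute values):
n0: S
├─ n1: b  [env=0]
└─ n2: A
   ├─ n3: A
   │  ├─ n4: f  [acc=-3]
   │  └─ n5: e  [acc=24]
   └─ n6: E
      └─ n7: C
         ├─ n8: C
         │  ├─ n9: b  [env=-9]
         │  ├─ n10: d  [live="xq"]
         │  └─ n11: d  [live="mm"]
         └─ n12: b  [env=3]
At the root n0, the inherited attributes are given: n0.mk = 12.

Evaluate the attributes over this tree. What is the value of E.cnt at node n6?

1. n0.mk = 12  [given at root]
2. n1.env = 0  [terminal]
3. n2.acc = -5  [S.mk - 17]
4. n2.live = false  [S.mk == b.env]
5. n3.acc = 1  [A₀.acc + 6]
6. n3.live = true  [A₀.acc > -6]
7. n4.acc = -3  [terminal]
8. n5.acc = 24  [terminal]
9. n3.lab = 0  [e.acc * 3 - 72]
10. n3.idx = 12  [e.acc * 3 - 60]
11. n6.mk = "rw"  ["rw"]
12. n7.wid = 15  [15]
13. n8.wid = 6  [6]
14. n9.env = -9  [terminal]
15. n10.live = "xq"  [terminal]
16. n11.live = "mm"  [terminal]
17. n8.ok = "mmxq"  [d₁.live ++ d₀.live]
18. n12.env = 3  [terminal]
19. n7.ok = "mmxqr"  [C₁.ok ++ "r"]
20. n6.cnt = "mmxqry"  [C.ok ++ "y"]
21. n2.lab = 17  [len(E.cnt) + 11]
22. n2.idx = 24  [A₁.lab + 24]
23. n0.live = -9  [S.mk + A.idx - 45]

"mmxqry"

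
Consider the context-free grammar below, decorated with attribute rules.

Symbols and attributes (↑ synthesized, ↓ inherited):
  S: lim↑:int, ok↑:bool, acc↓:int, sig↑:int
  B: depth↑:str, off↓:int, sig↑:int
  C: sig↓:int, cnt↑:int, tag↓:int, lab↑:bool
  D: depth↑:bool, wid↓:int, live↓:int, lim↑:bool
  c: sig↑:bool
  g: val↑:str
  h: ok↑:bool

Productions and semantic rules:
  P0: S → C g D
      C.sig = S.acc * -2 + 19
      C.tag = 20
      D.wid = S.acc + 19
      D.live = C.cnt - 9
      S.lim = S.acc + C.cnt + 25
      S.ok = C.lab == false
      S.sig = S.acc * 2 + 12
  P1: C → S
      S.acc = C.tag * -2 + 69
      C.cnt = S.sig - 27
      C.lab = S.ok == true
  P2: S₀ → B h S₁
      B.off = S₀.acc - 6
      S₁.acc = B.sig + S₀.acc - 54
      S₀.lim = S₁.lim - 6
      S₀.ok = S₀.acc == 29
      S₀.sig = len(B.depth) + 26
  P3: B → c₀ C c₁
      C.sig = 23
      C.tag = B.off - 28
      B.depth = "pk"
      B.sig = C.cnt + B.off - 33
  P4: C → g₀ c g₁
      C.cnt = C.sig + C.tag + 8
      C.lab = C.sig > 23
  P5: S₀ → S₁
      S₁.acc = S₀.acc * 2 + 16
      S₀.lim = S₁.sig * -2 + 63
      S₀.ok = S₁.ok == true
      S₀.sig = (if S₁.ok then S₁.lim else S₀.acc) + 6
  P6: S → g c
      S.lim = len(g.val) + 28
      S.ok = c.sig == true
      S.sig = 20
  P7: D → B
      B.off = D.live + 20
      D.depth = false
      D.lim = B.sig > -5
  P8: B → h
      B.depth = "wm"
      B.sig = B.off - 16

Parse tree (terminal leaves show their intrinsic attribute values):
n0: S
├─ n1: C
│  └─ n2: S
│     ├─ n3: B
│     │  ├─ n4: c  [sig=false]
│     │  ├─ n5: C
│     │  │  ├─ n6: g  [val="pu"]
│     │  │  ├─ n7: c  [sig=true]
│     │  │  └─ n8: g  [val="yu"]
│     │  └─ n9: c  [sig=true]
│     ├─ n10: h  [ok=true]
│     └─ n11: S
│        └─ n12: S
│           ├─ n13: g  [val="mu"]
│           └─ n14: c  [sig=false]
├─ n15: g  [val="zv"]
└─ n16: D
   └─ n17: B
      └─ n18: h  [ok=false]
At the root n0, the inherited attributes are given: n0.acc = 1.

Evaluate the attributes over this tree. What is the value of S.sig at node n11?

-3

1. n0.acc = 1  [given at root]
2. n1.sig = 17  [S.acc * -2 + 19]
3. n1.tag = 20  [20]
4. n2.acc = 29  [C.tag * -2 + 69]
5. n3.off = 23  [S₀.acc - 6]
6. n4.sig = false  [terminal]
7. n5.sig = 23  [23]
8. n5.tag = -5  [B.off - 28]
9. n6.val = "pu"  [terminal]
10. n7.sig = true  [terminal]
11. n8.val = "yu"  [terminal]
12. n5.cnt = 26  [C.sig + C.tag + 8]
13. n5.lab = false  [C.sig > 23]
14. n9.sig = true  [terminal]
15. n3.depth = "pk"  ["pk"]
16. n3.sig = 16  [C.cnt + B.off - 33]
17. n10.ok = true  [terminal]
18. n11.acc = -9  [B.sig + S₀.acc - 54]
19. n12.acc = -2  [S₀.acc * 2 + 16]
20. n13.val = "mu"  [terminal]
21. n14.sig = false  [terminal]
22. n12.lim = 30  [len(g.val) + 28]
23. n12.ok = false  [c.sig == true]
24. n12.sig = 20  [20]
25. n11.lim = 23  [S₁.sig * -2 + 63]
26. n11.ok = false  [S₁.ok == true]
27. n11.sig = -3  [(if S₁.ok then S₁.lim else S₀.acc) + 6]
28. n2.lim = 17  [S₁.lim - 6]
29. n2.ok = true  [S₀.acc == 29]
30. n2.sig = 28  [len(B.depth) + 26]
31. n1.cnt = 1  [S.sig - 27]
32. n1.lab = true  [S.ok == true]
33. n15.val = "zv"  [terminal]
34. n16.wid = 20  [S.acc + 19]
35. n16.live = -8  [C.cnt - 9]
36. n17.off = 12  [D.live + 20]
37. n18.ok = false  [terminal]
38. n17.depth = "wm"  ["wm"]
39. n17.sig = -4  [B.off - 16]
40. n16.depth = false  [false]
41. n16.lim = true  [B.sig > -5]
42. n0.lim = 27  [S.acc + C.cnt + 25]
43. n0.ok = false  [C.lab == false]
44. n0.sig = 14  [S.acc * 2 + 12]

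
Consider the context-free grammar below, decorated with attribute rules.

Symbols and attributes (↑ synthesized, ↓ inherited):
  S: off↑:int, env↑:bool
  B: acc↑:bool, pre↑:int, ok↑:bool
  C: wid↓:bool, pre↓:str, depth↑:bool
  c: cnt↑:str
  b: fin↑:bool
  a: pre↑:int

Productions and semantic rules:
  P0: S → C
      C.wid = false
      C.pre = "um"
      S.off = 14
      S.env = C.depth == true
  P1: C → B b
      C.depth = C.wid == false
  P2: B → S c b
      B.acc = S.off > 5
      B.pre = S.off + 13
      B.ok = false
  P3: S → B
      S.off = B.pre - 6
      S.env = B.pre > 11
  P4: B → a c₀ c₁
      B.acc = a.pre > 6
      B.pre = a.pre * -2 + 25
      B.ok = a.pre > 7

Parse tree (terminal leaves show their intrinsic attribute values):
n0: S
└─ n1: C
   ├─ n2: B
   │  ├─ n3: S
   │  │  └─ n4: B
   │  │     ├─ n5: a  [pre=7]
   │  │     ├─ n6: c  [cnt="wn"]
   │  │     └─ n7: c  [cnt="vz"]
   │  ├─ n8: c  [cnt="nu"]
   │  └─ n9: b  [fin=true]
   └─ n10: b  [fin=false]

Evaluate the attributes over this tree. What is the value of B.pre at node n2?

1. n1.wid = false  [false]
2. n1.pre = "um"  ["um"]
3. n5.pre = 7  [terminal]
4. n6.cnt = "wn"  [terminal]
5. n7.cnt = "vz"  [terminal]
6. n4.acc = true  [a.pre > 6]
7. n4.pre = 11  [a.pre * -2 + 25]
8. n4.ok = false  [a.pre > 7]
9. n3.off = 5  [B.pre - 6]
10. n3.env = false  [B.pre > 11]
11. n8.cnt = "nu"  [terminal]
12. n9.fin = true  [terminal]
13. n2.acc = false  [S.off > 5]
14. n2.pre = 18  [S.off + 13]
15. n2.ok = false  [false]
16. n10.fin = false  [terminal]
17. n1.depth = true  [C.wid == false]
18. n0.off = 14  [14]
19. n0.env = true  [C.depth == true]

18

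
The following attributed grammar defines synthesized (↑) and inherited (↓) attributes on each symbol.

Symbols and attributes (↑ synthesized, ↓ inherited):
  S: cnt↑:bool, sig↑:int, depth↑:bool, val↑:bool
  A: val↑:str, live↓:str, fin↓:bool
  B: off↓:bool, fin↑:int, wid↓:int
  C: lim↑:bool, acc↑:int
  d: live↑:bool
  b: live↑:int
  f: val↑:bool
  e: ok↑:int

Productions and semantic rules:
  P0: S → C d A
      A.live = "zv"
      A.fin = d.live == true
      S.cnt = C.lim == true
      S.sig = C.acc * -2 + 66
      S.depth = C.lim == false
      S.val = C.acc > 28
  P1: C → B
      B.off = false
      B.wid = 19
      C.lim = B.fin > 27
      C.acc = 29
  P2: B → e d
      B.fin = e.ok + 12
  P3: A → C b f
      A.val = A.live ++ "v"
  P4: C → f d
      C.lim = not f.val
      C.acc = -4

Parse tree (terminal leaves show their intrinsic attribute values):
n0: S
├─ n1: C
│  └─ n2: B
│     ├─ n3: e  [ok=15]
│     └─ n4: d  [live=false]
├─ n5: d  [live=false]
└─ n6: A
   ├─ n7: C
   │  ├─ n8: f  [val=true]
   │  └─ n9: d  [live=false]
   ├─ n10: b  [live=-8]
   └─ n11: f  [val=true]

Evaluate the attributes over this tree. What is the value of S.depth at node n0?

1. n2.off = false  [false]
2. n2.wid = 19  [19]
3. n3.ok = 15  [terminal]
4. n4.live = false  [terminal]
5. n2.fin = 27  [e.ok + 12]
6. n1.lim = false  [B.fin > 27]
7. n1.acc = 29  [29]
8. n5.live = false  [terminal]
9. n6.live = "zv"  ["zv"]
10. n6.fin = false  [d.live == true]
11. n8.val = true  [terminal]
12. n9.live = false  [terminal]
13. n7.lim = false  [not f.val]
14. n7.acc = -4  [-4]
15. n10.live = -8  [terminal]
16. n11.val = true  [terminal]
17. n6.val = "zvv"  [A.live ++ "v"]
18. n0.cnt = false  [C.lim == true]
19. n0.sig = 8  [C.acc * -2 + 66]
20. n0.depth = true  [C.lim == false]
21. n0.val = true  [C.acc > 28]

true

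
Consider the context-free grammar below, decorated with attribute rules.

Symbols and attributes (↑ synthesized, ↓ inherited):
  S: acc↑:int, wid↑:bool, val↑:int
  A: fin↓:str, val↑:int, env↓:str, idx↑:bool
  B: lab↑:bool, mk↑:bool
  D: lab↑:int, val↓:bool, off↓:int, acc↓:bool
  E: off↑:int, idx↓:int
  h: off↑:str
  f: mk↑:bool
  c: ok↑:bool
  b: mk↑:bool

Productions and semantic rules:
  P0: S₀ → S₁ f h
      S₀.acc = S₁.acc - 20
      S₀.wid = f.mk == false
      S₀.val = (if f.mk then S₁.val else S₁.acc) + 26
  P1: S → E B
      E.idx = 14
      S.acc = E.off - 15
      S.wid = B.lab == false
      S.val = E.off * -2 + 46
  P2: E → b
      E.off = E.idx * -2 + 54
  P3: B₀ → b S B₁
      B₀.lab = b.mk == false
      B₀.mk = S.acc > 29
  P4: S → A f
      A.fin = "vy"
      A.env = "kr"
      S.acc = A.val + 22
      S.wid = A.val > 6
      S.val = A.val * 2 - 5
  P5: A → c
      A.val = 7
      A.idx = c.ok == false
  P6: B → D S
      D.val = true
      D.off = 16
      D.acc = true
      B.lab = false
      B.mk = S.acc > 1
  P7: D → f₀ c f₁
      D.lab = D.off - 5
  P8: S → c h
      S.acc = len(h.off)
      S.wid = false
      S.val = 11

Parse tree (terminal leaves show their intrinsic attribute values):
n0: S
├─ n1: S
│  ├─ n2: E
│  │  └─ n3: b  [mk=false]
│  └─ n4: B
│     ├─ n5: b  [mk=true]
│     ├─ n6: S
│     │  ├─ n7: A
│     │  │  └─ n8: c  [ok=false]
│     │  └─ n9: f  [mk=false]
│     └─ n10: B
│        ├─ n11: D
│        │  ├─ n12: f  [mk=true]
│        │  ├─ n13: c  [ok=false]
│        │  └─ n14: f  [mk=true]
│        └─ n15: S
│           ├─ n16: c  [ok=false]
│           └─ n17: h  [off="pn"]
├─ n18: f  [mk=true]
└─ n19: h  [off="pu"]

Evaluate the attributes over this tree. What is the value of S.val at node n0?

1. n2.idx = 14  [14]
2. n3.mk = false  [terminal]
3. n2.off = 26  [E.idx * -2 + 54]
4. n5.mk = true  [terminal]
5. n7.fin = "vy"  ["vy"]
6. n7.env = "kr"  ["kr"]
7. n8.ok = false  [terminal]
8. n7.val = 7  [7]
9. n7.idx = true  [c.ok == false]
10. n9.mk = false  [terminal]
11. n6.acc = 29  [A.val + 22]
12. n6.wid = true  [A.val > 6]
13. n6.val = 9  [A.val * 2 - 5]
14. n11.val = true  [true]
15. n11.off = 16  [16]
16. n11.acc = true  [true]
17. n12.mk = true  [terminal]
18. n13.ok = false  [terminal]
19. n14.mk = true  [terminal]
20. n11.lab = 11  [D.off - 5]
21. n16.ok = false  [terminal]
22. n17.off = "pn"  [terminal]
23. n15.acc = 2  [len(h.off)]
24. n15.wid = false  [false]
25. n15.val = 11  [11]
26. n10.lab = false  [false]
27. n10.mk = true  [S.acc > 1]
28. n4.lab = false  [b.mk == false]
29. n4.mk = false  [S.acc > 29]
30. n1.acc = 11  [E.off - 15]
31. n1.wid = true  [B.lab == false]
32. n1.val = -6  [E.off * -2 + 46]
33. n18.mk = true  [terminal]
34. n19.off = "pu"  [terminal]
35. n0.acc = -9  [S₁.acc - 20]
36. n0.wid = false  [f.mk == false]
37. n0.val = 20  [(if f.mk then S₁.val else S₁.acc) + 26]

20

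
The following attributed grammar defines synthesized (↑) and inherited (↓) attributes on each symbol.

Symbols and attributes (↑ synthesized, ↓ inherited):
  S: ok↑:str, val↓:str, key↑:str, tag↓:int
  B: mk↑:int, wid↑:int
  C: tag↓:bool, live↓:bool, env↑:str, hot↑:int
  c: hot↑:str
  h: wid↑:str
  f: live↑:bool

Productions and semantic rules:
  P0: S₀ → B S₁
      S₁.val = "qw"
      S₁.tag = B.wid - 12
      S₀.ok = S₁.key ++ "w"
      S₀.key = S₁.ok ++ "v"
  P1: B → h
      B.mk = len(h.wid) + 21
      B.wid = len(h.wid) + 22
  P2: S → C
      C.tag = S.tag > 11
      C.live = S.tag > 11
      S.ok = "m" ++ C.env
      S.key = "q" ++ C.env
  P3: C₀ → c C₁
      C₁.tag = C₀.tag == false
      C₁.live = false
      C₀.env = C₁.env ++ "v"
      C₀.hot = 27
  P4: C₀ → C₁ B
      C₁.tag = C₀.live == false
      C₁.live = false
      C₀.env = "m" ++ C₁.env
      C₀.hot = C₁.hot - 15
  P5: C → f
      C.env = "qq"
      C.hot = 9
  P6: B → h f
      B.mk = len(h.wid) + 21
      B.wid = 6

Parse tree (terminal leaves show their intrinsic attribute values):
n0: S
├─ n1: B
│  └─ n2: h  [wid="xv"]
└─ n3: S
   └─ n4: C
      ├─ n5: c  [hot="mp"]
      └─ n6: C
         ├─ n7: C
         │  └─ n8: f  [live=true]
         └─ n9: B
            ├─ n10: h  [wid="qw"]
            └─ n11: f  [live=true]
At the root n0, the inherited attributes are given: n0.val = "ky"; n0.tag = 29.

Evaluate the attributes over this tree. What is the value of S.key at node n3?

1. n0.val = "ky"  [given at root]
2. n0.tag = 29  [given at root]
3. n2.wid = "xv"  [terminal]
4. n1.mk = 23  [len(h.wid) + 21]
5. n1.wid = 24  [len(h.wid) + 22]
6. n3.val = "qw"  ["qw"]
7. n3.tag = 12  [B.wid - 12]
8. n4.tag = true  [S.tag > 11]
9. n4.live = true  [S.tag > 11]
10. n5.hot = "mp"  [terminal]
11. n6.tag = false  [C₀.tag == false]
12. n6.live = false  [false]
13. n7.tag = true  [C₀.live == false]
14. n7.live = false  [false]
15. n8.live = true  [terminal]
16. n7.env = "qq"  ["qq"]
17. n7.hot = 9  [9]
18. n10.wid = "qw"  [terminal]
19. n11.live = true  [terminal]
20. n9.mk = 23  [len(h.wid) + 21]
21. n9.wid = 6  [6]
22. n6.env = "mqq"  ["m" ++ C₁.env]
23. n6.hot = -6  [C₁.hot - 15]
24. n4.env = "mqqv"  [C₁.env ++ "v"]
25. n4.hot = 27  [27]
26. n3.ok = "mmqqv"  ["m" ++ C.env]
27. n3.key = "qmqqv"  ["q" ++ C.env]
28. n0.ok = "qmqqvw"  [S₁.key ++ "w"]
29. n0.key = "mmqqvv"  [S₁.ok ++ "v"]

"qmqqv"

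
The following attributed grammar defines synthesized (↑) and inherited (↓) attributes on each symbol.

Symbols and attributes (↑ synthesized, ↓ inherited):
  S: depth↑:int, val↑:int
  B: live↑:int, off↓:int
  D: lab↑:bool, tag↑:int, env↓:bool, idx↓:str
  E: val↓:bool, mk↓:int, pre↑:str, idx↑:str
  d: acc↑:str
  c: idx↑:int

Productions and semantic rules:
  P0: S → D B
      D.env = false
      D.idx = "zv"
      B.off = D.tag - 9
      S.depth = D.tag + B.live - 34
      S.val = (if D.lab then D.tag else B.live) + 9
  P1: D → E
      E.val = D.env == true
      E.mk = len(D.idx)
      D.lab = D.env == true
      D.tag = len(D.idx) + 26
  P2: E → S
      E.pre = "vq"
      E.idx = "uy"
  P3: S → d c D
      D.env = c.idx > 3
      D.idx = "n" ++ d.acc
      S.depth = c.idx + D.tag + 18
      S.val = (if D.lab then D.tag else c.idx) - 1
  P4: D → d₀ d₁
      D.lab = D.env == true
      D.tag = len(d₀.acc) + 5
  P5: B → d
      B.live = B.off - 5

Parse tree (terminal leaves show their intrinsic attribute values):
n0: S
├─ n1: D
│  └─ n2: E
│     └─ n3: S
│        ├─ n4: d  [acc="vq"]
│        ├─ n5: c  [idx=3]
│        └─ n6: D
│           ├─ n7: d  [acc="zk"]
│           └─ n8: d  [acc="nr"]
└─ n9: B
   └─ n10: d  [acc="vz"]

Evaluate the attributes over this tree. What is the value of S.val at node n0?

23

1. n1.env = false  [false]
2. n1.idx = "zv"  ["zv"]
3. n2.val = false  [D.env == true]
4. n2.mk = 2  [len(D.idx)]
5. n4.acc = "vq"  [terminal]
6. n5.idx = 3  [terminal]
7. n6.env = false  [c.idx > 3]
8. n6.idx = "nvq"  ["n" ++ d.acc]
9. n7.acc = "zk"  [terminal]
10. n8.acc = "nr"  [terminal]
11. n6.lab = false  [D.env == true]
12. n6.tag = 7  [len(d₀.acc) + 5]
13. n3.depth = 28  [c.idx + D.tag + 18]
14. n3.val = 2  [(if D.lab then D.tag else c.idx) - 1]
15. n2.pre = "vq"  ["vq"]
16. n2.idx = "uy"  ["uy"]
17. n1.lab = false  [D.env == true]
18. n1.tag = 28  [len(D.idx) + 26]
19. n9.off = 19  [D.tag - 9]
20. n10.acc = "vz"  [terminal]
21. n9.live = 14  [B.off - 5]
22. n0.depth = 8  [D.tag + B.live - 34]
23. n0.val = 23  [(if D.lab then D.tag else B.live) + 9]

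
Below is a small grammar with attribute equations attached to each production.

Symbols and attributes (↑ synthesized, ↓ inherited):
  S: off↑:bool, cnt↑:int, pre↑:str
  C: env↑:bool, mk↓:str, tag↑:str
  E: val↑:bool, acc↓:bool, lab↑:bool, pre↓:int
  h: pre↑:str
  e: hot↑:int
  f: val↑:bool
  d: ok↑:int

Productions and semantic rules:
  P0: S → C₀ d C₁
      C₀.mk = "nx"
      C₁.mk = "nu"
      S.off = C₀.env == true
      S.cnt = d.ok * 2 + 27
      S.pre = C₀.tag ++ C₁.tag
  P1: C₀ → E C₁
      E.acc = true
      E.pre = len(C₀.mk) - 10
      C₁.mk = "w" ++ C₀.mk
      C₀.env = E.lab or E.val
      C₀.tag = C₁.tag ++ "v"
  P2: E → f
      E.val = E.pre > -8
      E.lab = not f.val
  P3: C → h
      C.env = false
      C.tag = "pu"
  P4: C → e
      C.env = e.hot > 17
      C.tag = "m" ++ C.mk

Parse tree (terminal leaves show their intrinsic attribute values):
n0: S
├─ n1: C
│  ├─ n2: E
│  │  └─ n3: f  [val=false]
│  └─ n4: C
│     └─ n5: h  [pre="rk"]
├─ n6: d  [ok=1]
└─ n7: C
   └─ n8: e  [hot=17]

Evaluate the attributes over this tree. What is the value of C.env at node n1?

true

1. n1.mk = "nx"  ["nx"]
2. n2.acc = true  [true]
3. n2.pre = -8  [len(C₀.mk) - 10]
4. n3.val = false  [terminal]
5. n2.val = false  [E.pre > -8]
6. n2.lab = true  [not f.val]
7. n4.mk = "wnx"  ["w" ++ C₀.mk]
8. n5.pre = "rk"  [terminal]
9. n4.env = false  [false]
10. n4.tag = "pu"  ["pu"]
11. n1.env = true  [E.lab or E.val]
12. n1.tag = "puv"  [C₁.tag ++ "v"]
13. n6.ok = 1  [terminal]
14. n7.mk = "nu"  ["nu"]
15. n8.hot = 17  [terminal]
16. n7.env = false  [e.hot > 17]
17. n7.tag = "mnu"  ["m" ++ C.mk]
18. n0.off = true  [C₀.env == true]
19. n0.cnt = 29  [d.ok * 2 + 27]
20. n0.pre = "puvmnu"  [C₀.tag ++ C₁.tag]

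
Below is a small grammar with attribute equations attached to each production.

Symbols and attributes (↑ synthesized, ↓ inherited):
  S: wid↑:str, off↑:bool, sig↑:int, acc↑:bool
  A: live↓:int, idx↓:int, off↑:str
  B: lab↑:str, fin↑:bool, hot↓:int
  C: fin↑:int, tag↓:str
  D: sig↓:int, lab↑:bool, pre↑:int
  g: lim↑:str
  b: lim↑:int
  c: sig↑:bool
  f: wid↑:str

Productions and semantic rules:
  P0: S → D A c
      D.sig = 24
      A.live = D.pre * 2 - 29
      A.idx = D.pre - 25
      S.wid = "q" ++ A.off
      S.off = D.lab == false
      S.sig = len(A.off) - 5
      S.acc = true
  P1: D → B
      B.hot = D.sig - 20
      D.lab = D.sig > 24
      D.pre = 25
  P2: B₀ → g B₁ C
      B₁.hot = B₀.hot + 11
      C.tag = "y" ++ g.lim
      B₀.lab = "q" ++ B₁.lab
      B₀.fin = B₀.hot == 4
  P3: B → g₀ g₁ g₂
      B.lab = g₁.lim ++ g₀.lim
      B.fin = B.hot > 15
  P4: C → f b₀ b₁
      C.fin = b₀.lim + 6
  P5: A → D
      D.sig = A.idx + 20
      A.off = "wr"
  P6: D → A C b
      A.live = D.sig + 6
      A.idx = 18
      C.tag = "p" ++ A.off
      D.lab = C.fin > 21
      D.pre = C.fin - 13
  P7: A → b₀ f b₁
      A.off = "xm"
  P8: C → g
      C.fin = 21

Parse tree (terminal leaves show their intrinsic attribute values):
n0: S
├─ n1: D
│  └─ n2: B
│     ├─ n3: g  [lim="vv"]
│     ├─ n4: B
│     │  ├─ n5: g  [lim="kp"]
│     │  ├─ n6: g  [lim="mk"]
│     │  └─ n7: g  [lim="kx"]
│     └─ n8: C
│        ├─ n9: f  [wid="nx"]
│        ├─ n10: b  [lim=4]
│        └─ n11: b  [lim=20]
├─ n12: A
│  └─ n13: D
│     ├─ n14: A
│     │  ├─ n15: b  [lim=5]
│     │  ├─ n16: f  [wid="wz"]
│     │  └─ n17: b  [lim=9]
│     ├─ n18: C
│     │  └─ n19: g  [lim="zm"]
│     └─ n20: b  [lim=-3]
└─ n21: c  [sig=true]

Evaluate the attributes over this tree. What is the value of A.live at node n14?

1. n1.sig = 24  [24]
2. n2.hot = 4  [D.sig - 20]
3. n3.lim = "vv"  [terminal]
4. n4.hot = 15  [B₀.hot + 11]
5. n5.lim = "kp"  [terminal]
6. n6.lim = "mk"  [terminal]
7. n7.lim = "kx"  [terminal]
8. n4.lab = "mkkp"  [g₁.lim ++ g₀.lim]
9. n4.fin = false  [B.hot > 15]
10. n8.tag = "yvv"  ["y" ++ g.lim]
11. n9.wid = "nx"  [terminal]
12. n10.lim = 4  [terminal]
13. n11.lim = 20  [terminal]
14. n8.fin = 10  [b₀.lim + 6]
15. n2.lab = "qmkkp"  ["q" ++ B₁.lab]
16. n2.fin = true  [B₀.hot == 4]
17. n1.lab = false  [D.sig > 24]
18. n1.pre = 25  [25]
19. n12.live = 21  [D.pre * 2 - 29]
20. n12.idx = 0  [D.pre - 25]
21. n13.sig = 20  [A.idx + 20]
22. n14.live = 26  [D.sig + 6]
23. n14.idx = 18  [18]
24. n15.lim = 5  [terminal]
25. n16.wid = "wz"  [terminal]
26. n17.lim = 9  [terminal]
27. n14.off = "xm"  ["xm"]
28. n18.tag = "pxm"  ["p" ++ A.off]
29. n19.lim = "zm"  [terminal]
30. n18.fin = 21  [21]
31. n20.lim = -3  [terminal]
32. n13.lab = false  [C.fin > 21]
33. n13.pre = 8  [C.fin - 13]
34. n12.off = "wr"  ["wr"]
35. n21.sig = true  [terminal]
36. n0.wid = "qwr"  ["q" ++ A.off]
37. n0.off = true  [D.lab == false]
38. n0.sig = -3  [len(A.off) - 5]
39. n0.acc = true  [true]

26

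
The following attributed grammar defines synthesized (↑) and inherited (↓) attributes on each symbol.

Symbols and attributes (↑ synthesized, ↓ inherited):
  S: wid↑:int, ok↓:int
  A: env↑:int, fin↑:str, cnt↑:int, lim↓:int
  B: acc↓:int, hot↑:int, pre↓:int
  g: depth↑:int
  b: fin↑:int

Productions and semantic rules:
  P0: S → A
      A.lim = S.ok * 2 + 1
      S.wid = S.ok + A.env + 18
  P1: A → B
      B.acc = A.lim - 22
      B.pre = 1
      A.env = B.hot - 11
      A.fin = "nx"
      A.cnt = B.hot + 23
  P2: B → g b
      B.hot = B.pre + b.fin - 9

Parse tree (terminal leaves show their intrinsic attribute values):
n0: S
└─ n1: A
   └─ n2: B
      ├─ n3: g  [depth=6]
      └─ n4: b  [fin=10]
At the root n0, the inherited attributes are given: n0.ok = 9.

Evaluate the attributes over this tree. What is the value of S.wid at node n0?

18

1. n0.ok = 9  [given at root]
2. n1.lim = 19  [S.ok * 2 + 1]
3. n2.acc = -3  [A.lim - 22]
4. n2.pre = 1  [1]
5. n3.depth = 6  [terminal]
6. n4.fin = 10  [terminal]
7. n2.hot = 2  [B.pre + b.fin - 9]
8. n1.env = -9  [B.hot - 11]
9. n1.fin = "nx"  ["nx"]
10. n1.cnt = 25  [B.hot + 23]
11. n0.wid = 18  [S.ok + A.env + 18]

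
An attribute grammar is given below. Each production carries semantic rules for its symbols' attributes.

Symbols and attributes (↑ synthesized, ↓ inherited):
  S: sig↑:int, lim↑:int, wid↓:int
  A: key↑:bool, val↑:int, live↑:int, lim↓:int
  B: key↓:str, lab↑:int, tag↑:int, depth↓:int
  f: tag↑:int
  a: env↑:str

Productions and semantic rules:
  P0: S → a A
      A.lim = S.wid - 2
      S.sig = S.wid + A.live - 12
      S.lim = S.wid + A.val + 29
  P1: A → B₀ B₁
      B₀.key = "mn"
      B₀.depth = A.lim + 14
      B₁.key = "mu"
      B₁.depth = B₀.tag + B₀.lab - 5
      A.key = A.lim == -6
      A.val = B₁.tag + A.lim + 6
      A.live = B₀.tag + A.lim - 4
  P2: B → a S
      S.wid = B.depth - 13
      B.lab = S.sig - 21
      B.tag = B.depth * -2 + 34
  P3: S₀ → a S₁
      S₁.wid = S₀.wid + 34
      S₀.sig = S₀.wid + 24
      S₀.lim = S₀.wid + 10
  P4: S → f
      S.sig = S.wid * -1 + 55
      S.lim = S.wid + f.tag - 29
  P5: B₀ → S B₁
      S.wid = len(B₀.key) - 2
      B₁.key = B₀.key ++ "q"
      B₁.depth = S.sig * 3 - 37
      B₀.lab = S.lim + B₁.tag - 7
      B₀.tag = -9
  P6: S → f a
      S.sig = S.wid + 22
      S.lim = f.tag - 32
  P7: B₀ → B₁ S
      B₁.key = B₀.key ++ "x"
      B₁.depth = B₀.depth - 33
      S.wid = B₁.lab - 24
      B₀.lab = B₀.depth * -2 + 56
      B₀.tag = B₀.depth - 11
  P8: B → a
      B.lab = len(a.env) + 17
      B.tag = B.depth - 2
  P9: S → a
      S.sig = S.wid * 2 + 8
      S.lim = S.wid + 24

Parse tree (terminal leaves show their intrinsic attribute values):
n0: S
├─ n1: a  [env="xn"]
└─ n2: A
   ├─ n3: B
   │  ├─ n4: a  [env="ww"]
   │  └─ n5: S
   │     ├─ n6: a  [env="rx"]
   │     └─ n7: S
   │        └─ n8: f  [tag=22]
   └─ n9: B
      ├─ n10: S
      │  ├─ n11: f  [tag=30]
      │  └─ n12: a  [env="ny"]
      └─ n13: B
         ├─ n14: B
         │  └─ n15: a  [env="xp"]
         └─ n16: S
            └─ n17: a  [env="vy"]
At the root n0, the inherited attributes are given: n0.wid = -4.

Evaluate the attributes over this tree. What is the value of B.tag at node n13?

1. n0.wid = -4  [given at root]
2. n1.env = "xn"  [terminal]
3. n2.lim = -6  [S.wid - 2]
4. n3.key = "mn"  ["mn"]
5. n3.depth = 8  [A.lim + 14]
6. n4.env = "ww"  [terminal]
7. n5.wid = -5  [B.depth - 13]
8. n6.env = "rx"  [terminal]
9. n7.wid = 29  [S₀.wid + 34]
10. n8.tag = 22  [terminal]
11. n7.sig = 26  [S.wid * -1 + 55]
12. n7.lim = 22  [S.wid + f.tag - 29]
13. n5.sig = 19  [S₀.wid + 24]
14. n5.lim = 5  [S₀.wid + 10]
15. n3.lab = -2  [S.sig - 21]
16. n3.tag = 18  [B.depth * -2 + 34]
17. n9.key = "mu"  ["mu"]
18. n9.depth = 11  [B₀.tag + B₀.lab - 5]
19. n10.wid = 0  [len(B₀.key) - 2]
20. n11.tag = 30  [terminal]
21. n12.env = "ny"  [terminal]
22. n10.sig = 22  [S.wid + 22]
23. n10.lim = -2  [f.tag - 32]
24. n13.key = "muq"  [B₀.key ++ "q"]
25. n13.depth = 29  [S.sig * 3 - 37]
26. n14.key = "muqx"  [B₀.key ++ "x"]
27. n14.depth = -4  [B₀.depth - 33]
28. n15.env = "xp"  [terminal]
29. n14.lab = 19  [len(a.env) + 17]
30. n14.tag = -6  [B.depth - 2]
31. n16.wid = -5  [B₁.lab - 24]
32. n17.env = "vy"  [terminal]
33. n16.sig = -2  [S.wid * 2 + 8]
34. n16.lim = 19  [S.wid + 24]
35. n13.lab = -2  [B₀.depth * -2 + 56]
36. n13.tag = 18  [B₀.depth - 11]
37. n9.lab = 9  [S.lim + B₁.tag - 7]
38. n9.tag = -9  [-9]
39. n2.key = true  [A.lim == -6]
40. n2.val = -9  [B₁.tag + A.lim + 6]
41. n2.live = 8  [B₀.tag + A.lim - 4]
42. n0.sig = -8  [S.wid + A.live - 12]
43. n0.lim = 16  [S.wid + A.val + 29]

18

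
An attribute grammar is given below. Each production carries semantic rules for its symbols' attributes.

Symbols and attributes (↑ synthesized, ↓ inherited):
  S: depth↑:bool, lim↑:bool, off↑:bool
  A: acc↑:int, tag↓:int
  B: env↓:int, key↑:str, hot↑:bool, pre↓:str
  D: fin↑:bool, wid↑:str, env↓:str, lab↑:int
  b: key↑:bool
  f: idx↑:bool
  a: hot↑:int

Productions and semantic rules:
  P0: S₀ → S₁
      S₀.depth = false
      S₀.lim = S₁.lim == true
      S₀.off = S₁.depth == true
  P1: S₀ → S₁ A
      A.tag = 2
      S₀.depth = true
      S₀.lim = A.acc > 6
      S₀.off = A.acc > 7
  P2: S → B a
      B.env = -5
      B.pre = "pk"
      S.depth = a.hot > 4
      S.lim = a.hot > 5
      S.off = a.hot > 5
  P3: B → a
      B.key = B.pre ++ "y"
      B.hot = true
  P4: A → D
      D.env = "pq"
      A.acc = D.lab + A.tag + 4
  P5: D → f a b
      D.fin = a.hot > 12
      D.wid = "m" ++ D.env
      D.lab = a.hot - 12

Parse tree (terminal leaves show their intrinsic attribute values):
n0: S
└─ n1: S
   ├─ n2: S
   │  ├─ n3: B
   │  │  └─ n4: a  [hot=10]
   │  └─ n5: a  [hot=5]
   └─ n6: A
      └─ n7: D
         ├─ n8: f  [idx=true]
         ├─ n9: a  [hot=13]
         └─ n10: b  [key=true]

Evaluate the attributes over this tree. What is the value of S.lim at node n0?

1. n3.env = -5  [-5]
2. n3.pre = "pk"  ["pk"]
3. n4.hot = 10  [terminal]
4. n3.key = "pky"  [B.pre ++ "y"]
5. n3.hot = true  [true]
6. n5.hot = 5  [terminal]
7. n2.depth = true  [a.hot > 4]
8. n2.lim = false  [a.hot > 5]
9. n2.off = false  [a.hot > 5]
10. n6.tag = 2  [2]
11. n7.env = "pq"  ["pq"]
12. n8.idx = true  [terminal]
13. n9.hot = 13  [terminal]
14. n10.key = true  [terminal]
15. n7.fin = true  [a.hot > 12]
16. n7.wid = "mpq"  ["m" ++ D.env]
17. n7.lab = 1  [a.hot - 12]
18. n6.acc = 7  [D.lab + A.tag + 4]
19. n1.depth = true  [true]
20. n1.lim = true  [A.acc > 6]
21. n1.off = false  [A.acc > 7]
22. n0.depth = false  [false]
23. n0.lim = true  [S₁.lim == true]
24. n0.off = true  [S₁.depth == true]

true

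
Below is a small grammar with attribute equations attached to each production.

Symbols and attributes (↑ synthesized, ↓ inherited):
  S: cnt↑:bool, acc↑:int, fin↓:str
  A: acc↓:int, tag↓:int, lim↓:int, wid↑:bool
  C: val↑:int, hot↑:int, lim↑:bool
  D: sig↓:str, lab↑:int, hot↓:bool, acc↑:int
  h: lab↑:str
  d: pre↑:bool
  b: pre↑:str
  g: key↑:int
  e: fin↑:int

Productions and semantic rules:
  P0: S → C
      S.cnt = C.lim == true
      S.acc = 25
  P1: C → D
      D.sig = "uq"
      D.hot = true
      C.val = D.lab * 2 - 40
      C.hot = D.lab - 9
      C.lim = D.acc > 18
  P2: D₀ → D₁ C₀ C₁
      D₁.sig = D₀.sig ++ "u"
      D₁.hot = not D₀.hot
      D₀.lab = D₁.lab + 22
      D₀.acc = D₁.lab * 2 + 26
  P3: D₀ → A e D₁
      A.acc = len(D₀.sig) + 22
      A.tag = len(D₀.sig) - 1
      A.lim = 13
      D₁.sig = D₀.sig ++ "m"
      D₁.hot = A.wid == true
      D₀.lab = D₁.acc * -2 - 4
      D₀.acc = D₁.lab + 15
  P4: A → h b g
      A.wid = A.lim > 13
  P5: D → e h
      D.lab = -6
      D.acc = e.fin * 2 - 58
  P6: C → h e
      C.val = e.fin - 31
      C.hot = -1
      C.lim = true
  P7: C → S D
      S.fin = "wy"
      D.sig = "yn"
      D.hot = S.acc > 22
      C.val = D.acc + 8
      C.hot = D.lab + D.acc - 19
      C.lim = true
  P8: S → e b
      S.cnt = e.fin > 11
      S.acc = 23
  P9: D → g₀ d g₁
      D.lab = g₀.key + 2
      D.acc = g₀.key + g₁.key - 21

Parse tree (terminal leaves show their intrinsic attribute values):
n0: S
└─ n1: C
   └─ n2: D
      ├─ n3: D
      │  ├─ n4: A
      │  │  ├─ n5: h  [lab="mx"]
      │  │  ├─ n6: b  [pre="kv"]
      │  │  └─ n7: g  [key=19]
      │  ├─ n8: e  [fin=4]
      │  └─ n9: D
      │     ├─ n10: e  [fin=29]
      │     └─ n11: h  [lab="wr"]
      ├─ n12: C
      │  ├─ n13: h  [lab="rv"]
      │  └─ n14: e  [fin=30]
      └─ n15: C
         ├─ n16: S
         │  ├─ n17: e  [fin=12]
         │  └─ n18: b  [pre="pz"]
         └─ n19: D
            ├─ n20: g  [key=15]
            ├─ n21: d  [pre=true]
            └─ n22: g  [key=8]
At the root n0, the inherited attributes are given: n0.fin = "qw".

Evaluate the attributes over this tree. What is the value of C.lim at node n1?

1. n0.fin = "qw"  [given at root]
2. n2.sig = "uq"  ["uq"]
3. n2.hot = true  [true]
4. n3.sig = "uqu"  [D₀.sig ++ "u"]
5. n3.hot = false  [not D₀.hot]
6. n4.acc = 25  [len(D₀.sig) + 22]
7. n4.tag = 2  [len(D₀.sig) - 1]
8. n4.lim = 13  [13]
9. n5.lab = "mx"  [terminal]
10. n6.pre = "kv"  [terminal]
11. n7.key = 19  [terminal]
12. n4.wid = false  [A.lim > 13]
13. n8.fin = 4  [terminal]
14. n9.sig = "uqum"  [D₀.sig ++ "m"]
15. n9.hot = false  [A.wid == true]
16. n10.fin = 29  [terminal]
17. n11.lab = "wr"  [terminal]
18. n9.lab = -6  [-6]
19. n9.acc = 0  [e.fin * 2 - 58]
20. n3.lab = -4  [D₁.acc * -2 - 4]
21. n3.acc = 9  [D₁.lab + 15]
22. n13.lab = "rv"  [terminal]
23. n14.fin = 30  [terminal]
24. n12.val = -1  [e.fin - 31]
25. n12.hot = -1  [-1]
26. n12.lim = true  [true]
27. n16.fin = "wy"  ["wy"]
28. n17.fin = 12  [terminal]
29. n18.pre = "pz"  [terminal]
30. n16.cnt = true  [e.fin > 11]
31. n16.acc = 23  [23]
32. n19.sig = "yn"  ["yn"]
33. n19.hot = true  [S.acc > 22]
34. n20.key = 15  [terminal]
35. n21.pre = true  [terminal]
36. n22.key = 8  [terminal]
37. n19.lab = 17  [g₀.key + 2]
38. n19.acc = 2  [g₀.key + g₁.key - 21]
39. n15.val = 10  [D.acc + 8]
40. n15.hot = 0  [D.lab + D.acc - 19]
41. n15.lim = true  [true]
42. n2.lab = 18  [D₁.lab + 22]
43. n2.acc = 18  [D₁.lab * 2 + 26]
44. n1.val = -4  [D.lab * 2 - 40]
45. n1.hot = 9  [D.lab - 9]
46. n1.lim = false  [D.acc > 18]
47. n0.cnt = false  [C.lim == true]
48. n0.acc = 25  [25]

false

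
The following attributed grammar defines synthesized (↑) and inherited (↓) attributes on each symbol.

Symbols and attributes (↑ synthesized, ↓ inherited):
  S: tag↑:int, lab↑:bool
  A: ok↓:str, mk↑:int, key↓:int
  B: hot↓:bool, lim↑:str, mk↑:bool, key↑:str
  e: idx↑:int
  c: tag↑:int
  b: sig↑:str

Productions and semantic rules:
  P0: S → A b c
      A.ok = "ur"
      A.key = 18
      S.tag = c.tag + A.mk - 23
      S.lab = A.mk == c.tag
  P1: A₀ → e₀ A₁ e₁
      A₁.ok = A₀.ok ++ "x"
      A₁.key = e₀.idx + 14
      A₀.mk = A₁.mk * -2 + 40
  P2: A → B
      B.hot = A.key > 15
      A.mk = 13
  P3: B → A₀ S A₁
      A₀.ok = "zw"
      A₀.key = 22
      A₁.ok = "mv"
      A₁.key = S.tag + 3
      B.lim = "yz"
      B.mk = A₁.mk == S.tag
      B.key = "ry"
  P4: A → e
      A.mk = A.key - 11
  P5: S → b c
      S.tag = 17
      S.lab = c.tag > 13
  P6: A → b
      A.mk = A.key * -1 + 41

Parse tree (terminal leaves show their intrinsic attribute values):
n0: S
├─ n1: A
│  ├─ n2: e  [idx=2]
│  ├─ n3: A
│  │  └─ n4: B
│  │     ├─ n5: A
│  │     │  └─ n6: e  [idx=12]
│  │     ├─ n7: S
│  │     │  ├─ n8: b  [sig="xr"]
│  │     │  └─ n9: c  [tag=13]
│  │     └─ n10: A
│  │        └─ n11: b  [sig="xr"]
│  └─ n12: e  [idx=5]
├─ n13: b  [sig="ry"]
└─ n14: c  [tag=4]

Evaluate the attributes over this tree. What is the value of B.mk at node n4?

false

1. n1.ok = "ur"  ["ur"]
2. n1.key = 18  [18]
3. n2.idx = 2  [terminal]
4. n3.ok = "urx"  [A₀.ok ++ "x"]
5. n3.key = 16  [e₀.idx + 14]
6. n4.hot = true  [A.key > 15]
7. n5.ok = "zw"  ["zw"]
8. n5.key = 22  [22]
9. n6.idx = 12  [terminal]
10. n5.mk = 11  [A.key - 11]
11. n8.sig = "xr"  [terminal]
12. n9.tag = 13  [terminal]
13. n7.tag = 17  [17]
14. n7.lab = false  [c.tag > 13]
15. n10.ok = "mv"  ["mv"]
16. n10.key = 20  [S.tag + 3]
17. n11.sig = "xr"  [terminal]
18. n10.mk = 21  [A.key * -1 + 41]
19. n4.lim = "yz"  ["yz"]
20. n4.mk = false  [A₁.mk == S.tag]
21. n4.key = "ry"  ["ry"]
22. n3.mk = 13  [13]
23. n12.idx = 5  [terminal]
24. n1.mk = 14  [A₁.mk * -2 + 40]
25. n13.sig = "ry"  [terminal]
26. n14.tag = 4  [terminal]
27. n0.tag = -5  [c.tag + A.mk - 23]
28. n0.lab = false  [A.mk == c.tag]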